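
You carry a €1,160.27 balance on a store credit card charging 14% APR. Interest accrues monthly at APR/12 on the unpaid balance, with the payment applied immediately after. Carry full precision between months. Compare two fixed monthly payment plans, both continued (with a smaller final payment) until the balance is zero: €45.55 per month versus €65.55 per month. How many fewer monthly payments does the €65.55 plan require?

Monthly rate r = 14%/12 = 1.16667% = 0.0116667.
At €45.55/mo: n = ⌈−ln(1 − rB₀/P)/ln(1+r)⌉ = 31 payments (last €18.44); total interest = total paid − €1,160.27 = €224.67.
At €65.55/mo: 20 payments (last €61.77); total interest €146.95.
Payments saved = 31 − 20 = 11.

11 fewer payments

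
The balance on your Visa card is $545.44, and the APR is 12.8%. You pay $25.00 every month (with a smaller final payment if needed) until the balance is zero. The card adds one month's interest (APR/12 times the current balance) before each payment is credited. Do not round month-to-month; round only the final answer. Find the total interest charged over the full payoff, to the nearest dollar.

$79

Monthly rate r = 12.8%/12 = 1.06667% = 0.0106667.
Payoff takes n = ⌈−ln(1 − rB₀/P)/ln(1+r)⌉ = ⌈24.967⌉ = 25 payments; the last is $24.18.
Total paid = 24·$25.00 + $24.18 = $624.18.
Total interest = total paid − principal = $624.18 − $545.44 = $78.74.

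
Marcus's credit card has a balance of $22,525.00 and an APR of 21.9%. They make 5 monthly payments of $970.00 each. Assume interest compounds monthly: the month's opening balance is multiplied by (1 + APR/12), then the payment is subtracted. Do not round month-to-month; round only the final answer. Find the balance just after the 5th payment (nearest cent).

Monthly rate r = 21.9%/12 = 1.825% = 0.01825.
Each month: B ← B·(1+r) − $970.00.
Month 1: interest $411.08; balance after payment $21,966.08.
Month 2: interest $400.88; balance after payment $21,396.96.
Month 3: interest $390.49; balance after payment $20,817.46.
Month 4: interest $379.92; balance after payment $20,227.38.
Month 5: interest $369.15; balance after payment $19,626.52.

$19,626.52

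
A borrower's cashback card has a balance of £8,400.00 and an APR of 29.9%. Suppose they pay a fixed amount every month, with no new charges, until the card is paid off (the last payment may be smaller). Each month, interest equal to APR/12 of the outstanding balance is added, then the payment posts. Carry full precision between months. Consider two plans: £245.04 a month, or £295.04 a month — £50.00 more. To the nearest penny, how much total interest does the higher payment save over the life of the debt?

Monthly rate r = 29.9%/12 = 2.49167% = 0.0249167.
At £245.04/mo: n = ⌈−ln(1 − rB₀/P)/ln(1+r)⌉ = 79 payments (last £54.97); total interest = total paid − £8,400.00 = £10,768.09.
At £295.04/mo: 51 payments (last £63.26); total interest £6,415.26.
Interest saved = £10,768.09 − £6,415.26 = £4,352.83.

£4,352.83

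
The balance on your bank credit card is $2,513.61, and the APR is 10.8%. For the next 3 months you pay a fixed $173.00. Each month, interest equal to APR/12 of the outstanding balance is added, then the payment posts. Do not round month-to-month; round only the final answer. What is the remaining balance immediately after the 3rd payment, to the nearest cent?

$2,058.41

Monthly rate r = 10.8%/12 = 0.9% = 0.009.
Each month: B ← B·(1+r) − $173.00.
Month 1: interest $22.62; balance after payment $2,363.23.
Month 2: interest $21.27; balance after payment $2,211.50.
Month 3: interest $19.90; balance after payment $2,058.41.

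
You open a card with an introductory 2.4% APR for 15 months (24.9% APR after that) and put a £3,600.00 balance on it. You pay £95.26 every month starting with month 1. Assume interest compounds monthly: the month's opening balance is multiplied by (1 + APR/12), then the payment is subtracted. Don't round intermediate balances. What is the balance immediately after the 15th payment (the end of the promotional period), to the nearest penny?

Promo months 1–15 at r₀ = 2.4%/12 = 0.002; months 16+ at r₁ = 24.9%/12 = 0.02075.
After month 15: iterate B ← B·(1+r₀) − £95.26 for 15 months → £2,260.45.

£2,260.45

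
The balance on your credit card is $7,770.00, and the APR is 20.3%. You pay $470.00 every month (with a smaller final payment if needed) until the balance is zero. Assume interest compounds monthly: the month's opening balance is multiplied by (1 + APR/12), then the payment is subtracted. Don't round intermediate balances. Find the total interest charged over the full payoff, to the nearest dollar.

$1,422

Monthly rate r = 20.3%/12 = 1.69167% = 0.0169167.
Payoff takes n = ⌈−ln(1 − rB₀/P)/ln(1+r)⌉ = ⌈19.555⌉ = 20 payments; the last is $261.83.
Total paid = 19·$470.00 + $261.83 = $9,191.83.
Total interest = total paid − principal = $9,191.83 − $7,770.00 = $1,421.83.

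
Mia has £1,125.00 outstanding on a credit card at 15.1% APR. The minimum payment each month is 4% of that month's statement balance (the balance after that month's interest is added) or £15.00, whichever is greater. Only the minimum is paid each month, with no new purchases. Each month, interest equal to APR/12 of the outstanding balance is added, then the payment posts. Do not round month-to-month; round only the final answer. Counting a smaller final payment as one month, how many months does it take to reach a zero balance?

Monthly rate r = 15.1%/12 = 1.25833% = 0.0125833.
While 4% of the post-interest balance exceeds £15.00, each month B ← (B·(1+r))·(1 − 0.04), i.e. B shrinks by the factor (1+r)·0.96 = 0.97208.
This holds for months 1–40. Entering month 41 the balance is £362.44; 4% of the post-interest balance is now below £15.00, so the flat £15.00 minimum applies from here.
From month 41 a fixed £15.00 at rate r clears £362.44 in 29 more payments. Total: 40 + 29 = 69 months.

69 months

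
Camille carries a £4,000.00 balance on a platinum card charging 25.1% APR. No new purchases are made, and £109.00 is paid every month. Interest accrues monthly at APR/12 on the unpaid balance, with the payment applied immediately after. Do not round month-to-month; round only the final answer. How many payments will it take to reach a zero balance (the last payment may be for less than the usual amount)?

Monthly rate r = 25.1%/12 = 2.09167% = 0.0209167.
Recurrence: B ← B·(1+r) − £109.00.
Month 1: interest £83.67; balance after payment £3,974.67.
Month 2: interest £83.14; balance after payment £3,948.80.
Closed form: n = −ln(1 − rB₀/P)/ln(1+r) = −ln(0.23242)/ln(1.02092) ≈ 70.491, so the balance reaches zero during payment 71.

71 payments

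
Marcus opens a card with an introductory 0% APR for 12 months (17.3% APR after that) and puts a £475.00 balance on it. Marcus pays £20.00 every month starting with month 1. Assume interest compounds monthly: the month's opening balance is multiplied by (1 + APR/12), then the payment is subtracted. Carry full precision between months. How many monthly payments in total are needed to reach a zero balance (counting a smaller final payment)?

Promo months 1–12 at r₀ = 0%/12 = 0; months 13+ at r₁ = 17.3%/12 = 0.0144167.
After month 12 (no interest yet): B = £475.00 − 12·£20.00 = £235.00.
Then at r₁ with £20.00/mo: n₂ = −ln(1 − r₁·B/P)/ln(1+r₁) ≈ 12.97 → 13 more payments.

25 payments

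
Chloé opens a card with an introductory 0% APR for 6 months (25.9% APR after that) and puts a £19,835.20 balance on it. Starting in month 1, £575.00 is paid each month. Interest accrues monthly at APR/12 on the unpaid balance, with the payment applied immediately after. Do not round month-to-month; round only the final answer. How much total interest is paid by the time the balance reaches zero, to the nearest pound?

Promo months 1–6 at r₀ = 0%/12 = 0; months 7+ at r₁ = 25.9%/12 = 0.0215833.
After month 6 (no interest yet): B = £19,835.20 − 6·£575.00 = £16,385.20.
Then at r₁ with £575.00/mo: n₂ = −ln(1 − r₁·B/P)/ln(1+r₁) ≈ 44.70 → 45 more payments.
Total paid = 50·£575.00 + £406.51 = £29,156.51; interest = £29,156.51 − £19,835.20 = £9,321.31.

£9,321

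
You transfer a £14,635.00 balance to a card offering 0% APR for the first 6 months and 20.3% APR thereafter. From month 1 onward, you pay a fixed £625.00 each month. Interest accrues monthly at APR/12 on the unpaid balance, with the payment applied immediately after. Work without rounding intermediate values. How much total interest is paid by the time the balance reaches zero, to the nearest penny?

Promo months 1–6 at r₀ = 0%/12 = 0; months 7+ at r₁ = 20.3%/12 = 0.0169167.
After month 6 (no interest yet): B = £14,635.00 − 6·£625.00 = £10,885.00.
Then at r₁ with £625.00/mo: n₂ = −ln(1 − r₁·B/P)/ln(1+r₁) ≈ 20.81 → 21 more payments.
Total paid = 26·£625.00 + £504.39 = £16,754.39; interest = £16,754.39 − £14,635.00 = £2,119.39.

£2,119.39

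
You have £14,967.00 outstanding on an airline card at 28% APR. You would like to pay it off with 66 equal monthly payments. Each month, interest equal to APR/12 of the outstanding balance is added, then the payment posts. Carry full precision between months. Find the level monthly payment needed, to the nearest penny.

£446.70

Monthly rate r = 28%/12 = 2.33333% = 0.0233333.
Level-payment amortization: P = B₀·r / (1 − (1+r)^(−n)) = 14967.00·0.0233333 / (1 − 1.02333^(−66)).
Denominator 1 − (1+r)^(−66) = 0.781792321.
P = 349.23 / 0.781792321 ≈ 446.70.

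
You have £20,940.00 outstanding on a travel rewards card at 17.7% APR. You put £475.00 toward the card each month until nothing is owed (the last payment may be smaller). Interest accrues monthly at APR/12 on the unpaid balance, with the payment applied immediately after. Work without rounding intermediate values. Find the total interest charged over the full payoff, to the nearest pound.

Monthly rate r = 17.7%/12 = 1.475% = 0.01475.
Payoff takes n = ⌈−ln(1 − rB₀/P)/ln(1+r)⌉ = ⌈71.745⌉ = 72 payments; the last is £354.66.
Total paid = 71·£475.00 + £354.66 = £34,079.66.
Total interest = total paid − principal = £34,079.66 − £20,940.00 = £13,139.66.

£13,140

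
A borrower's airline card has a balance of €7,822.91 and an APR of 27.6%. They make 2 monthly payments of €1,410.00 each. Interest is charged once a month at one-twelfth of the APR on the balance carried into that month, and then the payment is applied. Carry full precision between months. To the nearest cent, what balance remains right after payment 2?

€5,334.47

Monthly rate r = 27.6%/12 = 2.3% = 0.023.
Each month: B ← B·(1+r) − €1,410.00.
Month 1: interest €179.93; balance after payment €6,592.84.
Month 2: interest €151.64; balance after payment €5,334.47.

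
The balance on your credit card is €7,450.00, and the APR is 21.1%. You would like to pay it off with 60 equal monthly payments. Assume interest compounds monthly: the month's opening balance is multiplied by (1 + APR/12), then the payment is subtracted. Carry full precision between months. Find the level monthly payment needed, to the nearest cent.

Monthly rate r = 21.1%/12 = 1.75833% = 0.0175833.
Level-payment amortization: P = B₀·r / (1 − (1+r)^(−n)) = 7450.00·0.0175833 / (1 − 1.01758^(−60)).
Denominator 1 − (1+r)^(−60) = 0.648600703.
P = 130.996 / 0.648600703 ≈ 201.97.

€201.97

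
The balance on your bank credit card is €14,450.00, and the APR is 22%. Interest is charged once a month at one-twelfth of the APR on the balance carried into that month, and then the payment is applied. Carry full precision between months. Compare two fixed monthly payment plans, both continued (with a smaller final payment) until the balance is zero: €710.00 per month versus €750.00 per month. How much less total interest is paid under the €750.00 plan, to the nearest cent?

Monthly rate r = 22%/12 = 1.83333% = 0.0183333.
At €710.00/mo: n = ⌈−ln(1 − rB₀/P)/ln(1+r)⌉ = 26 payments (last €502.39); total interest = total paid − €14,450.00 = €3,802.39.
At €750.00/mo: 24 payments (last €739.25); total interest €3,539.25.
Interest saved = €3,802.39 − €3,539.25 = €263.14.

€263.14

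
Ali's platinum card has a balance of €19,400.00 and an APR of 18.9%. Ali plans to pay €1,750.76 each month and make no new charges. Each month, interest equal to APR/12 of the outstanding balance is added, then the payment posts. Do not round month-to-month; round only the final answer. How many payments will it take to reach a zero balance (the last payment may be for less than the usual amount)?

13 months

Monthly rate r = 18.9%/12 = 1.575% = 0.01575.
Recurrence: B ← B·(1+r) − €1,750.76.
Month 1: interest €305.55; balance after payment €17,954.79.
Month 2: interest €282.79; balance after payment €16,486.82.
Closed form: n = −ln(1 − rB₀/P)/ln(1+r) = −ln(0.82548)/ln(1.01575) ≈ 12.273, so the balance reaches zero during payment 13.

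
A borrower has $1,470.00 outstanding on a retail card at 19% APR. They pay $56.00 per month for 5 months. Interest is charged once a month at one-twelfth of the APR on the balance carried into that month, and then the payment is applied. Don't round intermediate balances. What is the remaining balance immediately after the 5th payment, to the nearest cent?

Monthly rate r = 19%/12 = 1.58333% = 0.0158333.
Each month: B ← B·(1+r) − $56.00.
Month 1: interest $23.28; balance after payment $1,437.28.
Month 2: interest $22.76; balance after payment $1,404.03.
Month 3: interest $22.23; balance after payment $1,370.26.
Month 4: interest $21.70; balance after payment $1,335.96.
Month 5: interest $21.15; balance after payment $1,301.11.

$1,301.11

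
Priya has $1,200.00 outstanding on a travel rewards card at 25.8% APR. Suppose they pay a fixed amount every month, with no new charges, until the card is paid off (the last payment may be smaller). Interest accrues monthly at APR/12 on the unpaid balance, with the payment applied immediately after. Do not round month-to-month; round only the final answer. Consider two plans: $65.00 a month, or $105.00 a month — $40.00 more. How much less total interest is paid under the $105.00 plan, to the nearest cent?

Monthly rate r = 25.8%/12 = 2.15% = 0.0215.
At $65.00/mo: n = ⌈−ln(1 − rB₀/P)/ln(1+r)⌉ = 24 payments (last $50.39); total interest = total paid − $1,200.00 = $345.39.
At $105.00/mo: 14 payments (last $27.10); total interest $192.10.
Interest saved = $345.39 − $192.10 = $153.29.

$153.29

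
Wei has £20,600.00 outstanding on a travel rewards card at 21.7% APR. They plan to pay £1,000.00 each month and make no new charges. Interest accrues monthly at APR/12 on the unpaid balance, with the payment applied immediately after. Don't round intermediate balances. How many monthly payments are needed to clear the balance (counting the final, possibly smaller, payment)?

27 payments

Monthly rate r = 21.7%/12 = 1.80833% = 0.0180833.
Recurrence: B ← B·(1+r) − £1,000.00.
Month 1: interest £372.52; balance after payment £19,972.52.
Month 2: interest £361.17; balance after payment £19,333.69.
Closed form: n = −ln(1 − rB₀/P)/ln(1+r) = −ln(0.62748)/ln(1.01808) ≈ 26.004, so the balance reaches zero during payment 27.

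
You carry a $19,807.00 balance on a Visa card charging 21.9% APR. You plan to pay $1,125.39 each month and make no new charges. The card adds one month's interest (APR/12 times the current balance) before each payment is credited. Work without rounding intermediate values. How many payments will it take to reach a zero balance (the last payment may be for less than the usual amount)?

22 payments

Monthly rate r = 21.9%/12 = 1.825% = 0.01825.
Recurrence: B ← B·(1+r) − $1,125.39.
Month 1: interest $361.48; balance after payment $19,043.09.
Month 2: interest $347.54; balance after payment $18,265.23.
Closed form: n = −ln(1 − rB₀/P)/ln(1+r) = −ln(0.6788)/ln(1.01825) ≈ 21.422, so the balance reaches zero during payment 22.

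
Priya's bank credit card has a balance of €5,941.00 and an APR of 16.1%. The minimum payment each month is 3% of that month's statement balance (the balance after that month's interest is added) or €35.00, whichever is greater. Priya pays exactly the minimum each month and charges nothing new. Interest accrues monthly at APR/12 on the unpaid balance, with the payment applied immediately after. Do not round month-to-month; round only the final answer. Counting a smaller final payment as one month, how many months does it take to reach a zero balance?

Monthly rate r = 16.1%/12 = 1.34167% = 0.0134167.
While 3% of the post-interest balance exceeds €35.00, each month B ← (B·(1+r))·(1 − 0.03), i.e. B shrinks by the factor (1+r)·0.97 = 0.98301.
This holds for months 1–96. Entering month 97 the balance is €1,147.09; 3% of the post-interest balance is now below €35.00, so the flat €35.00 minimum applies from here.
From month 97 a fixed €35.00 at rate r clears €1,147.09 in 44 more payments. Total: 96 + 44 = 140 months.

140 months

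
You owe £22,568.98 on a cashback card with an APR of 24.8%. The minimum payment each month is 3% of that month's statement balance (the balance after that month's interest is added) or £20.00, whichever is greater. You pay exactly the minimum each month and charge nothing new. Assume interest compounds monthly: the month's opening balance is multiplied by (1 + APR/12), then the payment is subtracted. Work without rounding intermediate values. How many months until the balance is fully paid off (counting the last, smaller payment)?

Monthly rate r = 24.8%/12 = 2.06667% = 0.0206667.
While 3% of the post-interest balance exceeds £20.00, each month B ← (B·(1+r))·(1 − 0.03), i.e. B shrinks by the factor (1+r)·0.97 = 0.99005.
This holds for months 1–355. Entering month 356 the balance is £647.55; 3% of the post-interest balance is now below £20.00, so the flat £20.00 minimum applies from here.
From month 356 a fixed £20.00 at rate r clears £647.55 in 55 more payments. Total: 355 + 55 = 410 months.

410 months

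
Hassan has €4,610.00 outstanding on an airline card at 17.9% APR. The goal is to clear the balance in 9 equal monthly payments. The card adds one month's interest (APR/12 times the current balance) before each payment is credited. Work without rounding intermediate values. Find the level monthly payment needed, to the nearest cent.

Monthly rate r = 17.9%/12 = 1.49167% = 0.0149167.
Level-payment amortization: P = B₀·r / (1 − (1+r)^(−n)) = 4610.00·0.0149167 / (1 − 1.01492^(−9)).
Denominator 1 − (1+r)^(−9) = 0.124761244.
P = 68.7658 / 0.124761244 ≈ 551.18.

€551.18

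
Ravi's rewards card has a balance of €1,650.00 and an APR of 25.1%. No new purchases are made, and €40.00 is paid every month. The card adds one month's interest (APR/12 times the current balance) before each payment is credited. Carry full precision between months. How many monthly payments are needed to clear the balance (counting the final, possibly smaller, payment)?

96 months

Monthly rate r = 25.1%/12 = 2.09167% = 0.0209167.
Recurrence: B ← B·(1+r) − €40.00.
Month 1: interest €34.51; balance after payment €1,644.51.
Month 2: interest €34.40; balance after payment €1,638.91.
Closed form: n = −ln(1 − rB₀/P)/ln(1+r) = −ln(0.13719)/ln(1.02092) ≈ 95.957, so the balance reaches zero during payment 96.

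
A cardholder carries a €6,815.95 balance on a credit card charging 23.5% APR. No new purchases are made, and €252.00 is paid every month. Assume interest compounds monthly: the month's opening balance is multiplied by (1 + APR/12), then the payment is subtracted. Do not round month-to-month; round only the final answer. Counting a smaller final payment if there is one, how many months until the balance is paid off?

Monthly rate r = 23.5%/12 = 1.95833% = 0.0195833.
Recurrence: B ← B·(1+r) − €252.00.
Month 1: interest €133.48; balance after payment €6,697.43.
Month 2: interest €131.16; balance after payment €6,576.59.
Closed form: n = −ln(1 − rB₀/P)/ln(1+r) = −ln(0.47032)/ln(1.01958) ≈ 38.895, so the balance reaches zero during payment 39.

39 months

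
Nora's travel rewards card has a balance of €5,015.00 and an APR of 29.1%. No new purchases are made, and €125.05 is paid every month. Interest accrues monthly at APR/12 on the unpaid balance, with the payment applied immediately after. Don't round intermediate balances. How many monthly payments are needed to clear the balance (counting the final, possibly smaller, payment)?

Monthly rate r = 29.1%/12 = 2.425% = 0.02425.
Recurrence: B ← B·(1+r) − €125.05.
Month 1: interest €121.61; balance after payment €5,011.56.
Month 2: interest €121.53; balance after payment €5,008.04.
Closed form: n = −ln(1 − rB₀/P)/ln(1+r) = −ln(0.027479)/ln(1.02425) ≈ 150.010, so the balance reaches zero during payment 151.

151 payments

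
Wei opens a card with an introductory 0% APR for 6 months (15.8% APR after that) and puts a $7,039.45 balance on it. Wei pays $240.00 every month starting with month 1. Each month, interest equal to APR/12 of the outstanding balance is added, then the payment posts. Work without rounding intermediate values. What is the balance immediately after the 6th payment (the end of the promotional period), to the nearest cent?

$5,599.45

Promo months 1–6 at r₀ = 0%/12 = 0; months 7+ at r₁ = 15.8%/12 = 0.0131667.
After month 6 (no interest yet): B = $7,039.45 − 6·$240.00 = $5,599.45.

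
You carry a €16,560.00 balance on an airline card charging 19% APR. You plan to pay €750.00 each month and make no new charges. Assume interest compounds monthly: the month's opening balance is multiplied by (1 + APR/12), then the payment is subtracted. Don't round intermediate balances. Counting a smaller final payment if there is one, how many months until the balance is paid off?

Monthly rate r = 19%/12 = 1.58333% = 0.0158333.
Recurrence: B ← B·(1+r) − €750.00.
Month 1: interest €262.20; balance after payment €16,072.20.
Month 2: interest €254.48; balance after payment €15,576.68.
Closed form: n = −ln(1 − rB₀/P)/ln(1+r) = −ln(0.6504)/ln(1.01583) ≈ 27.383, so the balance reaches zero during payment 28.

28 months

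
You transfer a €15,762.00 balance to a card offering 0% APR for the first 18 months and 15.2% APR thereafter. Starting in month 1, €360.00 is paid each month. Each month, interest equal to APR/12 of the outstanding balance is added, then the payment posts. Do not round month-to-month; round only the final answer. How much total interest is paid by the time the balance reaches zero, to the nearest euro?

Promo months 1–18 at r₀ = 0%/12 = 0; months 19+ at r₁ = 15.2%/12 = 0.0126667.
After month 18 (no interest yet): B = €15,762.00 − 18·€360.00 = €9,282.00.
Then at r₁ with €360.00/mo: n₂ = −ln(1 − r₁·B/P)/ln(1+r₁) ≈ 31.41 → 32 more payments.
Total paid = 49·€360.00 + €149.24 = €17,789.24; interest = €17,789.24 − €15,762.00 = €2,027.24.

€2,027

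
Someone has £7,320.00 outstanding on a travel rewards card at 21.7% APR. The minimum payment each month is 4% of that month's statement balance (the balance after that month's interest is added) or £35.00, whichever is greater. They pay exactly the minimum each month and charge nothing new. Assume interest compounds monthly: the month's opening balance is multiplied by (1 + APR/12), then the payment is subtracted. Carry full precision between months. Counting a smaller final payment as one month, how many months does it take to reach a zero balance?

127 months

Monthly rate r = 21.7%/12 = 1.80833% = 0.0180833.
While 4% of the post-interest balance exceeds £35.00, each month B ← (B·(1+r))·(1 − 0.04), i.e. B shrinks by the factor (1+r)·0.96 = 0.97736.
This holds for months 1–94. Entering month 95 the balance is £850.43; 4% of the post-interest balance is now below £35.00, so the flat £35.00 minimum applies from here.
From month 95 a fixed £35.00 at rate r clears £850.43 in 33 more payments. Total: 94 + 33 = 127 months.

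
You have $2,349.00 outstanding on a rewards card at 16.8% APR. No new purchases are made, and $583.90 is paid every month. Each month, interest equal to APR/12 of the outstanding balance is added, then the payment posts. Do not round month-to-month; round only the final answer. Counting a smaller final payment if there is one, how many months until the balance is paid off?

Monthly rate r = 16.8%/12 = 1.4% = 0.014.
Recurrence: B ← B·(1+r) − $583.90.
Month 1: interest $32.89; balance after payment $1,797.99.
Month 2: interest $25.17; balance after payment $1,239.26.
Month 3: interest $17.35; balance after payment $672.71.
Month 4: interest $9.42; balance after payment $98.23.
Month 5: interest $1.38; balance after payment $0.00.

5 payments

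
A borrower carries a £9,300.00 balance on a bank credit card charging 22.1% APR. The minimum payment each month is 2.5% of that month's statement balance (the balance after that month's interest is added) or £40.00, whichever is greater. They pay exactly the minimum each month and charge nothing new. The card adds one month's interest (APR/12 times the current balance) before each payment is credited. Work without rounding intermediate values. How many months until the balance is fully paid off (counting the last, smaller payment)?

Monthly rate r = 22.1%/12 = 1.84167% = 0.0184167.
While 2.5% of the post-interest balance exceeds £40.00, each month B ← (B·(1+r))·(1 − 0.025), i.e. B shrinks by the factor (1+r)·0.975 = 0.99296.
This holds for months 1–252. Entering month 253 the balance is £1,566.29; 2.5% of the post-interest balance is now below £40.00, so the flat £40.00 minimum applies from here.
From month 253 a fixed £40.00 at rate r clears £1,566.29 in 70 more payments. Total: 252 + 70 = 322 months.

322 months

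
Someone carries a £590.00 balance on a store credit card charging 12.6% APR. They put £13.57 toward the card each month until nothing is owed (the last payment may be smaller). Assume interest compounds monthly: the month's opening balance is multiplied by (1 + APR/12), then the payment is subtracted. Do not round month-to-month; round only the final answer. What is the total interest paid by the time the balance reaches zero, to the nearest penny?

£202.20

Monthly rate r = 12.6%/12 = 1.05% = 0.0105.
Payoff takes n = ⌈−ln(1 − rB₀/P)/ln(1+r)⌉ = ⌈58.377⌉ = 59 payments; the last is £5.14.
Total paid = 58·£13.57 + £5.14 = £792.20.
Total interest = total paid − principal = £792.20 − £590.00 = £202.20.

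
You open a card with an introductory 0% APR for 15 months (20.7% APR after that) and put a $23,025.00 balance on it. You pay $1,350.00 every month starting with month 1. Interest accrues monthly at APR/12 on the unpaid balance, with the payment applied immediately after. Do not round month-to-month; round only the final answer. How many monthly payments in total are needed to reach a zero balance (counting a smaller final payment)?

18 payments

Promo months 1–15 at r₀ = 0%/12 = 0; months 16+ at r₁ = 20.7%/12 = 0.01725.
After month 15 (no interest yet): B = $23,025.00 − 15·$1,350.00 = $2,775.00.
Then at r₁ with $1,350.00/mo: n₂ = −ln(1 − r₁·B/P)/ln(1+r₁) ≈ 2.11 → 3 more payments.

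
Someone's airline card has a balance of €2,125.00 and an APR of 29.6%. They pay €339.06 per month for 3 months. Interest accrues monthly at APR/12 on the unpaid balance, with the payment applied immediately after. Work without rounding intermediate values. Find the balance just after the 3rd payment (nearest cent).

Monthly rate r = 29.6%/12 = 2.46667% = 0.0246667.
Each month: B ← B·(1+r) − €339.06.
Month 1: interest €52.42; balance after payment €1,838.36.
Month 2: interest €45.35; balance after payment €1,544.64.
Month 3: interest €38.10; balance after payment €1,243.68.

€1,243.68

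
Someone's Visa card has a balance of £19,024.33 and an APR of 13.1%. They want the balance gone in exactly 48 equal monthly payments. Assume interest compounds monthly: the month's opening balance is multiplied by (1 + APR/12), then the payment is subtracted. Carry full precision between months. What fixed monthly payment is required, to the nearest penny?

£511.32

Monthly rate r = 13.1%/12 = 1.09167% = 0.0109167.
Level-payment amortization: P = B₀·r / (1 − (1+r)^(−n)) = 19024.33·0.0109167 / (1 − 1.01092^(−48)).
Denominator 1 − (1+r)^(−48) = 0.406168981.
P = 207.682 / 0.406168981 ≈ 511.32.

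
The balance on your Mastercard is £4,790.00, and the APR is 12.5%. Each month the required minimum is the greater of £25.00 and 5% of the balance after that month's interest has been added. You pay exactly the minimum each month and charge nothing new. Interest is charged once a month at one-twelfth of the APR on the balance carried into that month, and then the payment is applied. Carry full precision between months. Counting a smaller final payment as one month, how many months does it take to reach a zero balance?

78 months

Monthly rate r = 12.5%/12 = 1.04167% = 0.0104167.
While 5% of the post-interest balance exceeds £25.00, each month B ← (B·(1+r))·(1 − 0.05), i.e. B shrinks by the factor (1+r)·0.95 = 0.9599.
This holds for months 1–56. Entering month 57 the balance is £484.04; 5% of the post-interest balance is now below £25.00, so the flat £25.00 minimum applies from here.
From month 57 a fixed £25.00 at rate r clears £484.04 in 22 more payments. Total: 56 + 22 = 78 months.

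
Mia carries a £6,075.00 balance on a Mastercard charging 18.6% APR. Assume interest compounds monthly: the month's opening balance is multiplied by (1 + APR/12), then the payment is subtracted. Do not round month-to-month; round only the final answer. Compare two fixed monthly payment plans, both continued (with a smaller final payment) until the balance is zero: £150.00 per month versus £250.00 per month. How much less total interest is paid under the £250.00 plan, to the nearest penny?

Monthly rate r = 18.6%/12 = 1.55% = 0.0155.
At £150.00/mo: n = ⌈−ln(1 − rB₀/P)/ln(1+r)⌉ = 65 payments (last £37.26); total interest = total paid − £6,075.00 = £3,562.26.
At £250.00/mo: 31 payments (last £182.65); total interest £1,607.65.
Interest saved = £3,562.26 − £1,607.65 = £1,954.61.

£1,954.61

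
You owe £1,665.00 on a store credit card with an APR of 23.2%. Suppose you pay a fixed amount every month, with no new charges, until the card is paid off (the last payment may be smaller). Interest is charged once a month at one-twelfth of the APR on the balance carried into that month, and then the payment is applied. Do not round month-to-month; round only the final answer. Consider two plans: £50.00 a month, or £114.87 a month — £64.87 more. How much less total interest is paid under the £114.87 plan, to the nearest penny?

£722.71

Monthly rate r = 23.2%/12 = 1.93333% = 0.0193333.
At £50.00/mo: n = ⌈−ln(1 − rB₀/P)/ln(1+r)⌉ = 54 payments (last £45.41); total interest = total paid − £1,665.00 = £1,030.41.
At £114.87/mo: 18 payments (last £19.91); total interest £307.70.
Interest saved = £1,030.41 − £307.70 = £722.71.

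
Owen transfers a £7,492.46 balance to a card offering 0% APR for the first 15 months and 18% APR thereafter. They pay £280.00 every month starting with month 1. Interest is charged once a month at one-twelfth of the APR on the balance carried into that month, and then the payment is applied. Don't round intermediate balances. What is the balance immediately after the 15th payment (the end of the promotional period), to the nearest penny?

Promo months 1–15 at r₀ = 0%/12 = 0; months 16+ at r₁ = 18%/12 = 0.015.
After month 15 (no interest yet): B = £7,492.46 − 15·£280.00 = £3,292.46.

£3,292.46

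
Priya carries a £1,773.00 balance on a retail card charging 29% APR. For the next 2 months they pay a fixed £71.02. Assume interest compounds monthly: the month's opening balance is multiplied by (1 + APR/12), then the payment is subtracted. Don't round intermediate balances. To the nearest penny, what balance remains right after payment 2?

Monthly rate r = 29%/12 = 2.41667% = 0.0241667.
Each month: B ← B·(1+r) − £71.02.
Month 1: interest £42.85; balance after payment £1,744.83.
Month 2: interest £42.17; balance after payment £1,715.97.

£1,715.97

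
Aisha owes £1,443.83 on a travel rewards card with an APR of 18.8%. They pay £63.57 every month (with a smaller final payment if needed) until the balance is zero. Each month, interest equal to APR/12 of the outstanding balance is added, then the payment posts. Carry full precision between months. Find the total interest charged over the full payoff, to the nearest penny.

Monthly rate r = 18.8%/12 = 1.56667% = 0.0156667.
Payoff takes n = ⌈−ln(1 − rB₀/P)/ln(1+r)⌉ = ⌈28.291⌉ = 29 payments; the last is £18.60.
Total paid = 28·£63.57 + £18.60 = £1,798.56.
Total interest = total paid − principal = £1,798.56 − £1,443.83 = £354.73.

£354.73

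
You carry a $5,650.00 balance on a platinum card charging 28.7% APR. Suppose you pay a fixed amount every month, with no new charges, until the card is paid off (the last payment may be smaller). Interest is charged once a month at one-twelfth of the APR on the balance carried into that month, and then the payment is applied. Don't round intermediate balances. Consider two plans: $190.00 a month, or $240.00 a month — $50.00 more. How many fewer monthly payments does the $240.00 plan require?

17 fewer payments

Monthly rate r = 28.7%/12 = 2.39167% = 0.0239167.
At $190.00/mo: n = ⌈−ln(1 − rB₀/P)/ln(1+r)⌉ = 53 payments (last $105.18); total interest = total paid − $5,650.00 = $4,335.18.
At $240.00/mo: 36 payments (last $6.98); total interest $2,756.98.
Payments saved = 53 − 36 = 17.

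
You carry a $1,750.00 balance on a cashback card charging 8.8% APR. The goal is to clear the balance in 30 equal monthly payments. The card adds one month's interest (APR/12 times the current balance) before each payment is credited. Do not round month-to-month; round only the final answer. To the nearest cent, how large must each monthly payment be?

Monthly rate r = 8.8%/12 = 0.733333% = 0.00733333.
Level-payment amortization: P = B₀·r / (1 − (1+r)^(−n)) = 1750.00·0.00733333 / (1 − 1.00733^(−30)).
Denominator 1 − (1+r)^(−30) = 0.196836726.
P = 12.8333 / 0.196836726 ≈ 65.20.

$65.20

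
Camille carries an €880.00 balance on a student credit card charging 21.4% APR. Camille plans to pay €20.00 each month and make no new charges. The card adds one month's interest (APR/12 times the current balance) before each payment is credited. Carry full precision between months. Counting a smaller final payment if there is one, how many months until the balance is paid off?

87 months

Monthly rate r = 21.4%/12 = 1.78333% = 0.0178333.
Recurrence: B ← B·(1+r) − €20.00.
Month 1: interest €15.69; balance after payment €875.69.
Month 2: interest €15.62; balance after payment €871.31.
Closed form: n = −ln(1 − rB₀/P)/ln(1+r) = −ln(0.21533)/ln(1.01783) ≈ 86.872, so the balance reaches zero during payment 87.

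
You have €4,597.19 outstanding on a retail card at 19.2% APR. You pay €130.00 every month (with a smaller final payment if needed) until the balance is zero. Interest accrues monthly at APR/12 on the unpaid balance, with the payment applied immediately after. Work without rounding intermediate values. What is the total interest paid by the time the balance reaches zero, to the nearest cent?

€2,235.58

Monthly rate r = 19.2%/12 = 1.6% = 0.016.
Payoff takes n = ⌈−ln(1 − rB₀/P)/ln(1+r)⌉ = ⌈52.558⌉ = 53 payments; the last is €72.77.
Total paid = 52·€130.00 + €72.77 = €6,832.77.
Total interest = total paid − principal = €6,832.77 − €4,597.19 = €2,235.58.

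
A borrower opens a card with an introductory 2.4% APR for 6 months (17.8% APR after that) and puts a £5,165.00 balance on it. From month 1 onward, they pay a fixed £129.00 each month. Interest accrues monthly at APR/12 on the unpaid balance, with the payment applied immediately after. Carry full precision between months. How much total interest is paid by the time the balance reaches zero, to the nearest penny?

£1,887.94

Promo months 1–6 at r₀ = 2.4%/12 = 0.002; months 7+ at r₁ = 17.8%/12 = 0.0148333.
After month 6: iterate B ← B·(1+r₀) − £129.00 for 6 months → £4,449.41.
Then at r₁ with £129.00/mo: n₂ = −ln(1 − r₁·B/P)/ln(1+r₁) ≈ 48.67 → 49 more payments.
Total paid = 54·£129.00 + £86.94 = £7,052.94; interest = £7,052.94 − £5,165.00 = £1,887.94.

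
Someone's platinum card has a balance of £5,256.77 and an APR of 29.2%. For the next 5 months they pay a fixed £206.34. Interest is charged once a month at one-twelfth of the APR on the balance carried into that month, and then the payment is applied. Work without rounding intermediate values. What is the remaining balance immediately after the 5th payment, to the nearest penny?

£4,845.09

Monthly rate r = 29.2%/12 = 2.43333% = 0.0243333.
Each month: B ← B·(1+r) − £206.34.
Month 1: interest £127.91; balance after payment £5,178.34.
Month 2: interest £126.01; balance after payment £5,098.01.
Month 3: interest £124.05; balance after payment £5,015.72.
Month 4: interest £122.05; balance after payment £4,931.43.
Month 5: interest £120.00; balance after payment £4,845.09.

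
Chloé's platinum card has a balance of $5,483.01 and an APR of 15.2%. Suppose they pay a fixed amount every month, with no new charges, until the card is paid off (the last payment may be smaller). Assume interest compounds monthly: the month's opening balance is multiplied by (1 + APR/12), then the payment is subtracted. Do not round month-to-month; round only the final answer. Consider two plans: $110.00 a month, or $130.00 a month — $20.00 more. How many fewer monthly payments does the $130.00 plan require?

19 fewer payments

Monthly rate r = 15.2%/12 = 1.26667% = 0.0126667.
At $110.00/mo: n = ⌈−ln(1 − rB₀/P)/ln(1+r)⌉ = 80 payments (last $31.59); total interest = total paid − $5,483.01 = $3,238.58.
At $130.00/mo: 61 payments (last $91.70); total interest $2,408.69.
Payments saved = 80 − 61 = 19.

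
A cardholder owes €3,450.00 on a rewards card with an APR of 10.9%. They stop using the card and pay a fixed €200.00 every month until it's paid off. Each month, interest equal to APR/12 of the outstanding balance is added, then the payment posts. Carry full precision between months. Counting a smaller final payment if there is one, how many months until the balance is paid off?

19 payments

Monthly rate r = 10.9%/12 = 0.908333% = 0.00908333.
Recurrence: B ← B·(1+r) − €200.00.
Month 1: interest €31.34; balance after payment €3,281.34.
Month 2: interest €29.81; balance after payment €3,111.14.
Closed form: n = −ln(1 − rB₀/P)/ln(1+r) = −ln(0.84331)/ln(1.00908) ≈ 18.847, so the balance reaches zero during payment 19.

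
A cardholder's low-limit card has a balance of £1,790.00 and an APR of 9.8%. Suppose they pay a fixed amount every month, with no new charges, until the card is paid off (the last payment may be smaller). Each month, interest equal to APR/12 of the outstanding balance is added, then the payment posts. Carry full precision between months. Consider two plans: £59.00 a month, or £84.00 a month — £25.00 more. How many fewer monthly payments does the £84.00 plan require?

12 fewer payments

Monthly rate r = 9.8%/12 = 0.816667% = 0.00816667.
At £59.00/mo: n = ⌈−ln(1 − rB₀/P)/ln(1+r)⌉ = 36 payments (last £0.28); total interest = total paid − £1,790.00 = £275.28.
At £84.00/mo: 24 payments (last £42.67); total interest £184.67.
Payments saved = 36 − 24 = 12.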